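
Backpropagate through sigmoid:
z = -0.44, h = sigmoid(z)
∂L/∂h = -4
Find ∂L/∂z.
∂L/∂z = -0.9531

σ(-0.44) = 0.3917
σ'(-0.44) = σ(-0.44)(1 - σ(-0.44)) = 0.3917 × 0.6083 = 0.2383
∂L/∂z = ∂L/∂h · σ'(z) = -4 × 0.2383 = -0.9531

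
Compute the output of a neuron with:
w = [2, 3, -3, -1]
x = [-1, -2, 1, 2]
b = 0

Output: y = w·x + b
y = -13

y = (2)(-1) + (3)(-2) + (-3)(1) + (-1)(2) + 0 = -13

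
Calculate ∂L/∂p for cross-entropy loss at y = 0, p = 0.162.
∂L/∂p = 1.193

∂L/∂p = -y/p + (1-y)/(1-p) = 0 + 1/0.838 = 1.193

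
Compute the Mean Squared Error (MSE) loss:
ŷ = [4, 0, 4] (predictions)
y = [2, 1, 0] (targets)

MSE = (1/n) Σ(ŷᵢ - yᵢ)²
MSE = 7

MSE = (1/3)((4-2)² + (0-1)² + (4-0)²) = (1/3)(4 + 1 + 16) = 7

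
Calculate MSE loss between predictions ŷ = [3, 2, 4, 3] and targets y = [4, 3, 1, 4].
MSE = 3

MSE = (1/4)((3-4)² + (2-3)² + (4-1)² + (3-4)²) = (1/4)(1 + 1 + 9 + 1) = 3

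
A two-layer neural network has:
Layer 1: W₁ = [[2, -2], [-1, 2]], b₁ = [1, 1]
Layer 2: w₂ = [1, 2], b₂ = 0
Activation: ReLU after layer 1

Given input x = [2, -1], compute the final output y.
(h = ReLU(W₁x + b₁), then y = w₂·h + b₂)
y = 7

Layer 1 pre-activation: z₁ = [7, -3]
After ReLU: h = [7, 0]
Layer 2 output: y = 1×7 + 2×0 + 0 = 7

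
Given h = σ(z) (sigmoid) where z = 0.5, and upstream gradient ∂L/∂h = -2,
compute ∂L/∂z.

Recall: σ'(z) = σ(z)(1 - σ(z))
∂L/∂z = -0.47

σ(0.5) = 0.6225
σ'(0.5) = σ(0.5)(1 - σ(0.5)) = 0.6225 × 0.3775 = 0.235
∂L/∂z = ∂L/∂h · σ'(z) = -2 × 0.235 = -0.47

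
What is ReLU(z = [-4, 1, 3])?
h = [0, 1, 3]

ReLU applied element-wise: max(0,-4)=0, max(0,1)=1, max(0,3)=3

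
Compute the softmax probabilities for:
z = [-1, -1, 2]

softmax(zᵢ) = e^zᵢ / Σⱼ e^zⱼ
p = [0.0453, 0.0453, 0.9094]

exp(z) = [0.3679, 0.3679, 7.389]
Sum = 8.125
p = [0.0453, 0.0453, 0.9094]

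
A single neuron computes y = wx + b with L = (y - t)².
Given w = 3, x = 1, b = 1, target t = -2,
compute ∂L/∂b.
∂L/∂b = 12

y = wx + b = (3)(1) + 1 = 4
∂L/∂y = 2(y - t) = 2(4 - -2) = 12
∂y/∂b = 1
∂L/∂b = ∂L/∂y · ∂y/∂b = 12 × 1 = 12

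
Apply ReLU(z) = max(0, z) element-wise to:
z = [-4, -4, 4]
h = [0, 0, 4]

ReLU applied element-wise: max(0,-4)=0, max(0,-4)=0, max(0,4)=4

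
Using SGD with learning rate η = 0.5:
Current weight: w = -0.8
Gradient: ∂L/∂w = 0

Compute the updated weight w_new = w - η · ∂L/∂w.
w_new = -0.8

w_new = w - η·∂L/∂w = -0.8 - 0.5×(0) = -0.8 - (0) = -0.8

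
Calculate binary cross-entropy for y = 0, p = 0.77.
L = 1.47

L = -0·log(0.77) - 1·log(0.23) = -log(0.23) = 1.47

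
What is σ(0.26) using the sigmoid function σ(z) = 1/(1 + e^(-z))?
0.5646

sigmoid(0.26) = 1/(1 + e^(-0.26)) = 1/(1 + 0.7711) = 0.5646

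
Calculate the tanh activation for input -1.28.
-0.8565

tanh(-1.28) = (e^(-1.28) - e^(1.28))/(e^(-1.28) + e^(1.28)) = -0.8565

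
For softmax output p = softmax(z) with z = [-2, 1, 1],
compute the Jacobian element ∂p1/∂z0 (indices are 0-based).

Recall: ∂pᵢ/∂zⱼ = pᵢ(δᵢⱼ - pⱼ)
∂p1/∂z0 = -0.01185

p = softmax(z) = [0.02429, 0.4879, 0.4879]
p1 = 0.4879, p0 = 0.02429

∂p1/∂z0 = -p1 × p0 = -0.4879 × 0.02429 = -0.01185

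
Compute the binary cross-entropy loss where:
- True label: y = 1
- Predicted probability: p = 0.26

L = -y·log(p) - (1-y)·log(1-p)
L = 1.347

L = -1·log(0.26) - 0·log(0.74) = -log(0.26) = 1.347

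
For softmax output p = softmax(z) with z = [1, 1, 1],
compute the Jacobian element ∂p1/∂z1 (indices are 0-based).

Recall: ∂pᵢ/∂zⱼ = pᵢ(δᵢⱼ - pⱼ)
∂p1/∂z1 = 0.2222

p = softmax(z) = [0.3333, 0.3333, 0.3333]
p1 = 0.3333

∂p1/∂z1 = p1(1 - p1) = 0.3333 × (1 - 0.3333) = 0.2222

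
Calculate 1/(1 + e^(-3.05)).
0.9548

sigmoid(3.05) = 1/(1 + e^(-3.05)) = 1/(1 + 0.04736) = 0.9548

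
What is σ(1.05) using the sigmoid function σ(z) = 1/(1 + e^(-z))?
0.7408

sigmoid(1.05) = 1/(1 + e^(-1.05)) = 1/(1 + 0.3499) = 0.7408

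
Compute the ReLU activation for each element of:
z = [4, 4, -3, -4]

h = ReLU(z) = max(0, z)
h = [4, 4, 0, 0]

ReLU applied element-wise: max(0,4)=4, max(0,4)=4, max(0,-3)=0, max(0,-4)=0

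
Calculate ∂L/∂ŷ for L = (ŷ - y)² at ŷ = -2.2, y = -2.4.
∂L/∂ŷ = 0.4

∂L/∂ŷ = 2(ŷ - y) = 2(-2.2 - -2.4) = 2(0.2) = 0.4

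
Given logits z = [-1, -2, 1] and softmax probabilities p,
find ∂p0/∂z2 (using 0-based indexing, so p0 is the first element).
∂p0/∂z2 = -0.09636

p = softmax(z) = [0.1142, 0.04201, 0.8438]
p0 = 0.1142, p2 = 0.8438

∂p0/∂z2 = -p0 × p2 = -0.1142 × 0.8438 = -0.09636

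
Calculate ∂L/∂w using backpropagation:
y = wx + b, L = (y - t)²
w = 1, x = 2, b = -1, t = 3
∂L/∂w = -8

y = wx + b = (1)(2) + -1 = 1
∂L/∂y = 2(y - t) = 2(1 - 3) = -4
∂y/∂w = x = 2
∂L/∂w = ∂L/∂y · ∂y/∂w = -4 × 2 = -8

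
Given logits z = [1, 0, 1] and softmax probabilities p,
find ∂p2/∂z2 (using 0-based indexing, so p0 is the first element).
∂p2/∂z2 = 0.244

p = softmax(z) = [0.4223, 0.1554, 0.4223]
p2 = 0.4223

∂p2/∂z2 = p2(1 - p2) = 0.4223 × (1 - 0.4223) = 0.244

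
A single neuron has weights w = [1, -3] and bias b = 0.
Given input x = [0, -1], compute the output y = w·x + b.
y = 3

y = (1)(0) + (-3)(-1) + 0 = 3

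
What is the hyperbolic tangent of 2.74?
0.9917

tanh(2.74) = (e^(2.74) - e^(-2.74))/(e^(2.74) + e^(-2.74)) = 0.9917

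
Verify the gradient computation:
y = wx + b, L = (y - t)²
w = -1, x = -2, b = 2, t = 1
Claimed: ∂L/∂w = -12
Correct

y = (-1)(-2) + 2 = 4
∂L/∂y = 2(y - t) = 2(4 - 1) = 6
∂y/∂w = x = -2
∂L/∂w = 6 × -2 = -12

Claimed value: -12
Correct: The correct gradient is -12.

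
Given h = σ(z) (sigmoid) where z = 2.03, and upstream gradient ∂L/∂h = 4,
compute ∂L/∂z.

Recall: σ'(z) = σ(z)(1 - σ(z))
∂L/∂z = 0.4104

σ(2.03) = 0.8839
σ'(2.03) = σ(2.03)(1 - σ(2.03)) = 0.8839 × 0.1161 = 0.1026
∂L/∂z = ∂L/∂h · σ'(z) = 4 × 0.1026 = 0.4104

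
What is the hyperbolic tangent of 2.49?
0.9863

tanh(2.49) = (e^(2.49) - e^(-2.49))/(e^(2.49) + e^(-2.49)) = 0.9863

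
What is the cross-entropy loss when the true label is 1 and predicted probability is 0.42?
L = 0.8675

L = -1·log(0.42) - 0·log(0.58) = -log(0.42) = 0.8675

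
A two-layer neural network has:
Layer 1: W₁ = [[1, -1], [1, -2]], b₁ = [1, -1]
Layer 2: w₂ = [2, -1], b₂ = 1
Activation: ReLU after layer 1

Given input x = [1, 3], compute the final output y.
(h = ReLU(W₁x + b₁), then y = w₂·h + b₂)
y = 1

Layer 1 pre-activation: z₁ = [-1, -6]
After ReLU: h = [0, 0]
Layer 2 output: y = 2×0 + -1×0 + 1 = 1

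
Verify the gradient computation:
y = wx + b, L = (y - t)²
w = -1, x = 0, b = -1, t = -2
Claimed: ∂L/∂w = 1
Incorrect

y = (-1)(0) + -1 = -1
∂L/∂y = 2(y - t) = 2(-1 - -2) = 2
∂y/∂w = x = 0
∂L/∂w = 2 × 0 = 0

Claimed value: 1
Incorrect: The correct gradient is 0.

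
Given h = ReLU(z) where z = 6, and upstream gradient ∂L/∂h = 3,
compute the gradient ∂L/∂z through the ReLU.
∂L/∂z = 3

h = ReLU(6) = 6
Since z > 0: ∂h/∂z = 1
∂L/∂z = ∂L/∂h · ∂h/∂z = 3 × 1 = 3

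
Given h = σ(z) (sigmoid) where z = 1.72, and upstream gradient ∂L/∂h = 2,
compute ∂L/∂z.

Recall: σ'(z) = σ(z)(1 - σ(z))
∂L/∂z = 0.2576

σ(1.72) = 0.8481
σ'(1.72) = σ(1.72)(1 - σ(1.72)) = 0.8481 × 0.1519 = 0.1288
∂L/∂z = ∂L/∂h · σ'(z) = 2 × 0.1288 = 0.2576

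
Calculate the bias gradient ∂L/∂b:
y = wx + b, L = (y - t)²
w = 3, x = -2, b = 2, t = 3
∂L/∂b = -14

y = wx + b = (3)(-2) + 2 = -4
∂L/∂y = 2(y - t) = 2(-4 - 3) = -14
∂y/∂b = 1
∂L/∂b = ∂L/∂y · ∂y/∂b = -14 × 1 = -14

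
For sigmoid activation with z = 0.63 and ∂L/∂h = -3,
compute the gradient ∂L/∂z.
∂L/∂z = -0.6802

σ(0.63) = 0.6525
σ'(0.63) = σ(0.63)(1 - σ(0.63)) = 0.6525 × 0.3475 = 0.2267
∂L/∂z = ∂L/∂h · σ'(z) = -3 × 0.2267 = -0.6802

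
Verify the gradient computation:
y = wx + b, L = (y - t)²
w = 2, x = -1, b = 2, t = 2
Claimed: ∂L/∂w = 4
Correct

y = (2)(-1) + 2 = 0
∂L/∂y = 2(y - t) = 2(0 - 2) = -4
∂y/∂w = x = -1
∂L/∂w = -4 × -1 = 4

Claimed value: 4
Correct: The correct gradient is 4.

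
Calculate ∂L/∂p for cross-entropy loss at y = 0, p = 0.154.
∂L/∂p = 1.182

∂L/∂p = -y/p + (1-y)/(1-p) = 0 + 1/0.846 = 1.182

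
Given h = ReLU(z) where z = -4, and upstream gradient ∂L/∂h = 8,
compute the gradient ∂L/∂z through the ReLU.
∂L/∂z = 0

h = ReLU(-4) = 0
Since z < 0: ∂h/∂z = 0
∂L/∂z = ∂L/∂h · ∂h/∂z = 8 × 0 = 0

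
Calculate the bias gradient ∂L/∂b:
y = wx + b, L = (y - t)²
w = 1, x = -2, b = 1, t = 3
∂L/∂b = -8

y = wx + b = (1)(-2) + 1 = -1
∂L/∂y = 2(y - t) = 2(-1 - 3) = -8
∂y/∂b = 1
∂L/∂b = ∂L/∂y · ∂y/∂b = -8 × 1 = -8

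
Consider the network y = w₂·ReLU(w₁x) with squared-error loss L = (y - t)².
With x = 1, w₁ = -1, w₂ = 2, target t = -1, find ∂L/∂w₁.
∂L/∂w₁ = 0

Forward pass:
z = w₁x = -1×1 = -1
h = ReLU(-1) = 0
y = w₂h = 2×0 = 0

Backward pass:
∂L/∂y = 2(y - t) = 2(0 - -1) = 2
∂y/∂h = w₂ = 2
∂h/∂z = 0 (ReLU derivative)
∂z/∂w₁ = x = 1

∂L/∂w₁ = 2 × 2 × 0 × 1 = 0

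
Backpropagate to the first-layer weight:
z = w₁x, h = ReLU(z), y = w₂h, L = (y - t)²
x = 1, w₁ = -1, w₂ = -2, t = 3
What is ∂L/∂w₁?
∂L/∂w₁ = 0

Forward pass:
z = w₁x = -1×1 = -1
h = ReLU(-1) = 0
y = w₂h = -2×0 = 0

Backward pass:
∂L/∂y = 2(y - t) = 2(0 - 3) = -6
∂y/∂h = w₂ = -2
∂h/∂z = 0 (ReLU derivative)
∂z/∂w₁ = x = 1

∂L/∂w₁ = -6 × -2 × 0 × 1 = 0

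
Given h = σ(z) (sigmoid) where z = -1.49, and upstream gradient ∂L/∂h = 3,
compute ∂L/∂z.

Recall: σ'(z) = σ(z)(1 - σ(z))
∂L/∂z = 0.4503

σ(-1.49) = 0.1839
σ'(-1.49) = σ(-1.49)(1 - σ(-1.49)) = 0.1839 × 0.8161 = 0.1501
∂L/∂z = ∂L/∂h · σ'(z) = 3 × 0.1501 = 0.4503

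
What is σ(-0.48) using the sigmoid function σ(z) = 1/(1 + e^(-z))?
0.3823

sigmoid(-0.48) = 1/(1 + e^(0.48)) = 1/(1 + 1.616) = 0.3823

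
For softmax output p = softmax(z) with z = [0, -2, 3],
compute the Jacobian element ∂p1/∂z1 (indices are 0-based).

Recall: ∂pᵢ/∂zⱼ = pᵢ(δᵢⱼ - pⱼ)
∂p1/∂z1 = 0.006337

p = softmax(z) = [0.04712, 0.006377, 0.9465]
p1 = 0.006377

∂p1/∂z1 = p1(1 - p1) = 0.006377 × (1 - 0.006377) = 0.006337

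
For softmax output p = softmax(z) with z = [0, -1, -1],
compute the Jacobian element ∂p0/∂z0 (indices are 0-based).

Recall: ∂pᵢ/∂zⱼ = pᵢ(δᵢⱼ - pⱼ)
∂p0/∂z0 = 0.2442

p = softmax(z) = [0.5761, 0.2119, 0.2119]
p0 = 0.5761

∂p0/∂z0 = p0(1 - p0) = 0.5761 × (1 - 0.5761) = 0.2442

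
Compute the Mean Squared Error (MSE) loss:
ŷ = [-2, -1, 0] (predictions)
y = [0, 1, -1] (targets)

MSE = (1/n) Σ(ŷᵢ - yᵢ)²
MSE = 3

MSE = (1/3)((-2-0)² + (-1-1)² + (0--1)²) = (1/3)(4 + 4 + 1) = 3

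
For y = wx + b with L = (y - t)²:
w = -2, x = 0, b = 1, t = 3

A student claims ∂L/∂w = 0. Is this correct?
Correct

y = (-2)(0) + 1 = 1
∂L/∂y = 2(y - t) = 2(1 - 3) = -4
∂y/∂w = x = 0
∂L/∂w = -4 × 0 = 0

Claimed value: 0
Correct: The correct gradient is 0.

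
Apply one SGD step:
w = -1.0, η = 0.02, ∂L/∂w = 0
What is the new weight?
w_new = -1

w_new = w - η·∂L/∂w = -1.0 - 0.02×(0) = -1.0 - (0) = -1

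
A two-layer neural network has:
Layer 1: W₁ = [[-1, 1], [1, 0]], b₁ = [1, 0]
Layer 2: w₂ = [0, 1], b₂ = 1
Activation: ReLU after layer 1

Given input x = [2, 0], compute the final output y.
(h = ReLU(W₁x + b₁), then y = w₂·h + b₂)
y = 3

Layer 1 pre-activation: z₁ = [-1, 2]
After ReLU: h = [0, 2]
Layer 2 output: y = 0×0 + 1×2 + 1 = 3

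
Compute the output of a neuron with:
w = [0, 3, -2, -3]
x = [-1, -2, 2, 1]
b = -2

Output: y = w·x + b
y = -15

y = (0)(-1) + (3)(-2) + (-2)(2) + (-3)(1) + -2 = -15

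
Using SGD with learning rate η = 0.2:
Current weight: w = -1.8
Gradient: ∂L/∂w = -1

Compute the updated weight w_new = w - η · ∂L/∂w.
w_new = -1.6

w_new = w - η·∂L/∂w = -1.8 - 0.2×(-1) = -1.8 - (-0.2) = -1.6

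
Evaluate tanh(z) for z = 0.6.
0.537

tanh(0.6) = (e^(0.6) - e^(-0.6))/(e^(0.6) + e^(-0.6)) = 0.537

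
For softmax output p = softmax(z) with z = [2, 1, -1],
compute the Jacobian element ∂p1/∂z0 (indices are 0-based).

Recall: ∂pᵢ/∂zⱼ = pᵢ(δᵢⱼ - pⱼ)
∂p1/∂z0 = -0.183

p = softmax(z) = [0.7054, 0.2595, 0.03512]
p1 = 0.2595, p0 = 0.7054

∂p1/∂z0 = -p1 × p0 = -0.2595 × 0.7054 = -0.183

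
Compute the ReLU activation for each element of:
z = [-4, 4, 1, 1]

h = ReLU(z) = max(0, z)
h = [0, 4, 1, 1]

ReLU applied element-wise: max(0,-4)=0, max(0,4)=4, max(0,1)=1, max(0,1)=1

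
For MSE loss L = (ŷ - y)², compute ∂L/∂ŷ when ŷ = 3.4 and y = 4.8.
∂L/∂ŷ = -2.8

∂L/∂ŷ = 2(ŷ - y) = 2(3.4 - 4.8) = 2(-1.4) = -2.8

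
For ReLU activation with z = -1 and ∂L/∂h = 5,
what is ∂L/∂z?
∂L/∂z = 0

h = ReLU(-1) = 0
Since z < 0: ∂h/∂z = 0
∂L/∂z = ∂L/∂h · ∂h/∂z = 5 × 0 = 0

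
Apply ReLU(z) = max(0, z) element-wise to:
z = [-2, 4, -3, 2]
h = [0, 4, 0, 2]

ReLU applied element-wise: max(0,-2)=0, max(0,4)=4, max(0,-3)=0, max(0,2)=2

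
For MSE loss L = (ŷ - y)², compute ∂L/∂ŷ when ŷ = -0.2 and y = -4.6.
∂L/∂ŷ = 8.8

∂L/∂ŷ = 2(ŷ - y) = 2(-0.2 - -4.6) = 2(4.4) = 8.8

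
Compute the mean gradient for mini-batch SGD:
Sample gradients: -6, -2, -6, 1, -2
Average gradient = -3

Average = (1/5)(-6 + -2 + -6 + 1 + -2) = -15/5 = -3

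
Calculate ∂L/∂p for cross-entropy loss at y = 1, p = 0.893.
∂L/∂p = -1.12

∂L/∂p = -y/p + (1-y)/(1-p) = -1/0.893 + 0 = -1.12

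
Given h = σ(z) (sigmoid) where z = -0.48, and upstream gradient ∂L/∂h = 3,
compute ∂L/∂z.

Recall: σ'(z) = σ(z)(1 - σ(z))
∂L/∂z = 0.7084

σ(-0.48) = 0.3823
σ'(-0.48) = σ(-0.48)(1 - σ(-0.48)) = 0.3823 × 0.6177 = 0.2361
∂L/∂z = ∂L/∂h · σ'(z) = 3 × 0.2361 = 0.7084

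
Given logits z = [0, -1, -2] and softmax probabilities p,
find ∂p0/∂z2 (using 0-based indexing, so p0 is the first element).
∂p0/∂z2 = -0.05989

p = softmax(z) = [0.6652, 0.2447, 0.09003]
p0 = 0.6652, p2 = 0.09003

∂p0/∂z2 = -p0 × p2 = -0.6652 × 0.09003 = -0.05989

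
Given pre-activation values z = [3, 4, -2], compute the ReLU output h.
h = [3, 4, 0]

ReLU applied element-wise: max(0,3)=3, max(0,4)=4, max(0,-2)=0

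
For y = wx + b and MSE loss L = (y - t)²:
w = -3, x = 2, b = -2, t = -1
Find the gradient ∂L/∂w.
∂L/∂w = -28

y = wx + b = (-3)(2) + -2 = -8
∂L/∂y = 2(y - t) = 2(-8 - -1) = -14
∂y/∂w = x = 2
∂L/∂w = ∂L/∂y · ∂y/∂w = -14 × 2 = -28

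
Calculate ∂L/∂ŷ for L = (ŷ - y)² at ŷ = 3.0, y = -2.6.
∂L/∂ŷ = 11.2

∂L/∂ŷ = 2(ŷ - y) = 2(3.0 - -2.6) = 2(5.6) = 11.2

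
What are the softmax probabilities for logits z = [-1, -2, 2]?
p = [0.0466, 0.0171, 0.9362]

exp(z) = [0.3679, 0.1353, 7.389]
Sum = 7.892
p = [0.0466, 0.0171, 0.9362]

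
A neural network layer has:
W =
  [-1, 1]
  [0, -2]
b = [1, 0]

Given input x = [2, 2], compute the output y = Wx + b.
y = [1, -4]

Wx = [-1×2 + 1×2, 0×2 + -2×2]
   = [0, -4]
y = Wx + b = [0 + 1, -4 + 0] = [1, -4]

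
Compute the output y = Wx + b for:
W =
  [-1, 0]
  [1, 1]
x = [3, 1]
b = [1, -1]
y = [-2, 3]

Wx = [-1×3 + 0×1, 1×3 + 1×1]
   = [-3, 4]
y = Wx + b = [-3 + 1, 4 + -1] = [-2, 3]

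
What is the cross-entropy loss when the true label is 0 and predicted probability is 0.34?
L = 0.4155

L = -0·log(0.34) - 1·log(0.66) = -log(0.66) = 0.4155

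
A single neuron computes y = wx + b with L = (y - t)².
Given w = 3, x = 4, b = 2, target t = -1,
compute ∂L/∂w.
∂L/∂w = 120

y = wx + b = (3)(4) + 2 = 14
∂L/∂y = 2(y - t) = 2(14 - -1) = 30
∂y/∂w = x = 4
∂L/∂w = ∂L/∂y · ∂y/∂w = 30 × 4 = 120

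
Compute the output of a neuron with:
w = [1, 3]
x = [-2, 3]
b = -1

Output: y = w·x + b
y = 6

y = (1)(-2) + (3)(3) + -1 = 6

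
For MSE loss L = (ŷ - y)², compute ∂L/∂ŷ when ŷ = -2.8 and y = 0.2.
∂L/∂ŷ = -6.0

∂L/∂ŷ = 2(ŷ - y) = 2(-2.8 - 0.2) = 2(-3.0) = -6.0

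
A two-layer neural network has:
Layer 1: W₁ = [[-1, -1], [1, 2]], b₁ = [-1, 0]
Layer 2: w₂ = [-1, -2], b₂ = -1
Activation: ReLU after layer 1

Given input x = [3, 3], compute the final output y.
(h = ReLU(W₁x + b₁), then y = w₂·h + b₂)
y = -19

Layer 1 pre-activation: z₁ = [-7, 9]
After ReLU: h = [0, 9]
Layer 2 output: y = -1×0 + -2×9 + -1 = -19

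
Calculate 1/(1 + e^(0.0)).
0.5

sigmoid(0.0) = 1/(1 + e^(0.0)) = 1/(1 + 1) = 0.5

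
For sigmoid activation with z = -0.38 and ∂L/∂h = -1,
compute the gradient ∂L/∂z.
∂L/∂z = -0.2412

σ(-0.38) = 0.4061
σ'(-0.38) = σ(-0.38)(1 - σ(-0.38)) = 0.4061 × 0.5939 = 0.2412
∂L/∂z = ∂L/∂h · σ'(z) = -1 × 0.2412 = -0.2412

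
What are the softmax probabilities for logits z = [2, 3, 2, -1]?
p = [0.2097, 0.5701, 0.2097, 0.0104]

exp(z) = [7.389, 20.09, 7.389, 0.3679]
Sum = 35.23
p = [0.2097, 0.5701, 0.2097, 0.0104]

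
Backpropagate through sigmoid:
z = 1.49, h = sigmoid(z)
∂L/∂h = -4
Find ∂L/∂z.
∂L/∂z = -0.6004

σ(1.49) = 0.8161
σ'(1.49) = σ(1.49)(1 - σ(1.49)) = 0.8161 × 0.1839 = 0.1501
∂L/∂z = ∂L/∂h · σ'(z) = -4 × 0.1501 = -0.6004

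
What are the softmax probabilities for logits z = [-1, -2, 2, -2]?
p = [0.0458, 0.0169, 0.9205, 0.0169]

exp(z) = [0.3679, 0.1353, 7.389, 0.1353]
Sum = 8.028
p = [0.0458, 0.0169, 0.9205, 0.0169]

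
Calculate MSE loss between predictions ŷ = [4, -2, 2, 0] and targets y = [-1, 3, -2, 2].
MSE = 17.5

MSE = (1/4)((4--1)² + (-2-3)² + (2--2)² + (0-2)²) = (1/4)(25 + 25 + 16 + 4) = 17.5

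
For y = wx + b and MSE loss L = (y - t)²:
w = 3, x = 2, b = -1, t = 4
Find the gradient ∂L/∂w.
∂L/∂w = 4

y = wx + b = (3)(2) + -1 = 5
∂L/∂y = 2(y - t) = 2(5 - 4) = 2
∂y/∂w = x = 2
∂L/∂w = ∂L/∂y · ∂y/∂w = 2 × 2 = 4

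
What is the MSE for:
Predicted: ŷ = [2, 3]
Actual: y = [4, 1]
MSE = 4

MSE = (1/2)((2-4)² + (3-1)²) = (1/2)(4 + 4) = 4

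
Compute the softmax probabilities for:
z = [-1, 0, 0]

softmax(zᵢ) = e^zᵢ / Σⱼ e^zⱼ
p = [0.1554, 0.4223, 0.4223]

exp(z) = [0.3679, 1, 1]
Sum = 2.368
p = [0.1554, 0.4223, 0.4223]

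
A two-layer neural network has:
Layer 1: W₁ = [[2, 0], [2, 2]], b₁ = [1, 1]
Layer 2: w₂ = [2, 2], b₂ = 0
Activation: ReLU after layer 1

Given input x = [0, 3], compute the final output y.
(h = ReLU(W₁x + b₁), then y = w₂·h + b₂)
y = 16

Layer 1 pre-activation: z₁ = [1, 7]
After ReLU: h = [1, 7]
Layer 2 output: y = 2×1 + 2×7 + 0 = 16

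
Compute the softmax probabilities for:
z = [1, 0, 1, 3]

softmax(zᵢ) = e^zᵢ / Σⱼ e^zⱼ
p = [0.1025, 0.0377, 0.1025, 0.7573]

exp(z) = [2.718, 1, 2.718, 20.09]
Sum = 26.52
p = [0.1025, 0.0377, 0.1025, 0.7573]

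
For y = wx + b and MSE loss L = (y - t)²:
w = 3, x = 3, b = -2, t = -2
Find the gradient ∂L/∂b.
∂L/∂b = 18

y = wx + b = (3)(3) + -2 = 7
∂L/∂y = 2(y - t) = 2(7 - -2) = 18
∂y/∂b = 1
∂L/∂b = ∂L/∂y · ∂y/∂b = 18 × 1 = 18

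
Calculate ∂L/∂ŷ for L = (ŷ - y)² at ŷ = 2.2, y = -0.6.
∂L/∂ŷ = 5.6

∂L/∂ŷ = 2(ŷ - y) = 2(2.2 - -0.6) = 2(2.8) = 5.6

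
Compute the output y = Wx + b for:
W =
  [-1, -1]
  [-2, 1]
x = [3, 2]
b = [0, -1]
y = [-5, -5]

Wx = [-1×3 + -1×2, -2×3 + 1×2]
   = [-5, -4]
y = Wx + b = [-5 + 0, -4 + -1] = [-5, -5]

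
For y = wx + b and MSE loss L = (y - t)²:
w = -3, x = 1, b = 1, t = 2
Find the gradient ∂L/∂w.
∂L/∂w = -8

y = wx + b = (-3)(1) + 1 = -2
∂L/∂y = 2(y - t) = 2(-2 - 2) = -8
∂y/∂w = x = 1
∂L/∂w = ∂L/∂y · ∂y/∂w = -8 × 1 = -8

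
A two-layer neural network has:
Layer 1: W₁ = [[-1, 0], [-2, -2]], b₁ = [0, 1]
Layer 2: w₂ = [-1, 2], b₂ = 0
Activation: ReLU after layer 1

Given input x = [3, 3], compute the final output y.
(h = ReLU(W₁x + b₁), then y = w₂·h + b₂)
y = 0

Layer 1 pre-activation: z₁ = [-3, -11]
After ReLU: h = [0, 0]
Layer 2 output: y = -1×0 + 2×0 + 0 = 0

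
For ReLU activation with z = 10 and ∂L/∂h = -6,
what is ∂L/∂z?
∂L/∂z = -6

h = ReLU(10) = 10
Since z > 0: ∂h/∂z = 1
∂L/∂z = ∂L/∂h · ∂h/∂z = -6 × 1 = -6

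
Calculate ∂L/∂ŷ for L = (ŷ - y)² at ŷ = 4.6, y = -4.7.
∂L/∂ŷ = 18.6

∂L/∂ŷ = 2(ŷ - y) = 2(4.6 - -4.7) = 2(9.3) = 18.6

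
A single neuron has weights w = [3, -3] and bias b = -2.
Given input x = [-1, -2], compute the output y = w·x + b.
y = 1

y = (3)(-1) + (-3)(-2) + -2 = 1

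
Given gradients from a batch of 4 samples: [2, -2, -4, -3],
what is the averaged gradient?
Average gradient = -1.75

Average = (1/4)(2 + -2 + -4 + -3) = -7/4 = -1.75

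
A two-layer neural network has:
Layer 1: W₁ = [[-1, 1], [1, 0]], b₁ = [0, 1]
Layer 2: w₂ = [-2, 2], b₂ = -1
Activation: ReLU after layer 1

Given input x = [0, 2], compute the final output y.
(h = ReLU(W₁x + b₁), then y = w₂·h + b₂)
y = -3

Layer 1 pre-activation: z₁ = [2, 1]
After ReLU: h = [2, 1]
Layer 2 output: y = -2×2 + 2×1 + -1 = -3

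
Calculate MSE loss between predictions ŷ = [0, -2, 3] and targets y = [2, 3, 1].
MSE = 11

MSE = (1/3)((0-2)² + (-2-3)² + (3-1)²) = (1/3)(4 + 25 + 4) = 11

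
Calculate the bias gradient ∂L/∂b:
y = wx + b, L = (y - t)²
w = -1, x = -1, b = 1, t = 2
∂L/∂b = 0

y = wx + b = (-1)(-1) + 1 = 2
∂L/∂y = 2(y - t) = 2(2 - 2) = 0
∂y/∂b = 1
∂L/∂b = ∂L/∂y · ∂y/∂b = 0 × 1 = 0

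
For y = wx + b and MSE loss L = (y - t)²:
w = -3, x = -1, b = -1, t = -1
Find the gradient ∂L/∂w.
∂L/∂w = -6

y = wx + b = (-3)(-1) + -1 = 2
∂L/∂y = 2(y - t) = 2(2 - -1) = 6
∂y/∂w = x = -1
∂L/∂w = ∂L/∂y · ∂y/∂w = 6 × -1 = -6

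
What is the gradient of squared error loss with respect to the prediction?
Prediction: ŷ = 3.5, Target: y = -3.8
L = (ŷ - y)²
∂L/∂ŷ = 14.6

∂L/∂ŷ = 2(ŷ - y) = 2(3.5 - -3.8) = 2(7.3) = 14.6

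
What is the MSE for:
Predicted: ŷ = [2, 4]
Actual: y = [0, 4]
MSE = 2

MSE = (1/2)((2-0)² + (4-4)²) = (1/2)(4 + 0) = 2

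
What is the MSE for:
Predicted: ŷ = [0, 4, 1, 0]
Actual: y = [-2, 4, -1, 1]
MSE = 2.25

MSE = (1/4)((0--2)² + (4-4)² + (1--1)² + (0-1)²) = (1/4)(4 + 0 + 4 + 1) = 2.25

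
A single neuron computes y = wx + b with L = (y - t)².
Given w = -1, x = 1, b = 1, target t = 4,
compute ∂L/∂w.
∂L/∂w = -8

y = wx + b = (-1)(1) + 1 = 0
∂L/∂y = 2(y - t) = 2(0 - 4) = -8
∂y/∂w = x = 1
∂L/∂w = ∂L/∂y · ∂y/∂w = -8 × 1 = -8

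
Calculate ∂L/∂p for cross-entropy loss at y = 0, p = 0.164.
∂L/∂p = 1.196

∂L/∂p = -y/p + (1-y)/(1-p) = 0 + 1/0.836 = 1.196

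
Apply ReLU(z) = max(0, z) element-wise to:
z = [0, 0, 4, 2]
h = [0, 0, 4, 2]

ReLU applied element-wise: max(0,0)=0, max(0,0)=0, max(0,4)=4, max(0,2)=2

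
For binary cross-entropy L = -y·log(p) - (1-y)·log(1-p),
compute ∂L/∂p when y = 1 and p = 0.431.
∂L/∂p = -2.32

∂L/∂p = -y/p + (1-y)/(1-p) = -1/0.431 + 0 = -2.32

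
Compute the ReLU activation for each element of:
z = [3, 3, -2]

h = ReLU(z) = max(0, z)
h = [3, 3, 0]

ReLU applied element-wise: max(0,3)=3, max(0,3)=3, max(0,-2)=0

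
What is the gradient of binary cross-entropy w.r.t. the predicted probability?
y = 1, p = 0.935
∂L/∂p = -1.07

∂L/∂p = -y/p + (1-y)/(1-p) = -1/0.935 + 0 = -1.07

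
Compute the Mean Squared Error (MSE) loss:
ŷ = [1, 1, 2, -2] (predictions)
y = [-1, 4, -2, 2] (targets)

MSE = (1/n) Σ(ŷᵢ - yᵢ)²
MSE = 11.25

MSE = (1/4)((1--1)² + (1-4)² + (2--2)² + (-2-2)²) = (1/4)(4 + 9 + 16 + 16) = 11.25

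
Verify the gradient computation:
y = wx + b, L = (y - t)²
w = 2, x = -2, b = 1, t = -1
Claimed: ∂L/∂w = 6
Incorrect

y = (2)(-2) + 1 = -3
∂L/∂y = 2(y - t) = 2(-3 - -1) = -4
∂y/∂w = x = -2
∂L/∂w = -4 × -2 = 8

Claimed value: 6
Incorrect: The correct gradient is 8.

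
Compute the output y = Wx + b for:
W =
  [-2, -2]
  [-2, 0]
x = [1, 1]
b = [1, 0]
y = [-3, -2]

Wx = [-2×1 + -2×1, -2×1 + 0×1]
   = [-4, -2]
y = Wx + b = [-4 + 1, -2 + 0] = [-3, -2]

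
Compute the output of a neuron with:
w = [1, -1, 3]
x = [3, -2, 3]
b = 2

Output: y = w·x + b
y = 16

y = (1)(3) + (-1)(-2) + (3)(3) + 2 = 16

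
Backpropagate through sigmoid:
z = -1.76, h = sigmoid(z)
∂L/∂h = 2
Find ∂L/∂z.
∂L/∂z = 0.2505

σ(-1.76) = 0.1468
σ'(-1.76) = σ(-1.76)(1 - σ(-1.76)) = 0.1468 × 0.8532 = 0.1252
∂L/∂z = ∂L/∂h · σ'(z) = 2 × 0.1252 = 0.2505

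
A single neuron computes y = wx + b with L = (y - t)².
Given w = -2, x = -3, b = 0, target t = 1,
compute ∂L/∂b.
∂L/∂b = 10

y = wx + b = (-2)(-3) + 0 = 6
∂L/∂y = 2(y - t) = 2(6 - 1) = 10
∂y/∂b = 1
∂L/∂b = ∂L/∂y · ∂y/∂b = 10 × 1 = 10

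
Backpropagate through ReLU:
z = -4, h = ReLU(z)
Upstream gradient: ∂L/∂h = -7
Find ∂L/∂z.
∂L/∂z = 0

h = ReLU(-4) = 0
Since z < 0: ∂h/∂z = 0
∂L/∂z = ∂L/∂h · ∂h/∂z = -7 × 0 = 0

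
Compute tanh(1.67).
0.9316

tanh(1.67) = (e^(1.67) - e^(-1.67))/(e^(1.67) + e^(-1.67)) = 0.9316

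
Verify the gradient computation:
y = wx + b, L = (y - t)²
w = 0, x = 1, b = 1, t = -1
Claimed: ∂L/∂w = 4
Correct

y = (0)(1) + 1 = 1
∂L/∂y = 2(y - t) = 2(1 - -1) = 4
∂y/∂w = x = 1
∂L/∂w = 4 × 1 = 4

Claimed value: 4
Correct: The correct gradient is 4.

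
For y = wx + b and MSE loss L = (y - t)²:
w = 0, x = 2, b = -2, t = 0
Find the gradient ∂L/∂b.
∂L/∂b = -4

y = wx + b = (0)(2) + -2 = -2
∂L/∂y = 2(y - t) = 2(-2 - 0) = -4
∂y/∂b = 1
∂L/∂b = ∂L/∂y · ∂y/∂b = -4 × 1 = -4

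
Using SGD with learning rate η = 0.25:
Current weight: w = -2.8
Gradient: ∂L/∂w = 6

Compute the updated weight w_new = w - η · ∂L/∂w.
w_new = -4.3

w_new = w - η·∂L/∂w = -2.8 - 0.25×(6) = -2.8 - (1.5) = -4.3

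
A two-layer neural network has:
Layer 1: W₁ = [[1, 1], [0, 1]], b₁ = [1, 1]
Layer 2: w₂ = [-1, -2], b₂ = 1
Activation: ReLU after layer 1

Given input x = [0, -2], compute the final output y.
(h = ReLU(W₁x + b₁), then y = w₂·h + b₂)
y = 1

Layer 1 pre-activation: z₁ = [-1, -1]
After ReLU: h = [0, 0]
Layer 2 output: y = -1×0 + -2×0 + 1 = 1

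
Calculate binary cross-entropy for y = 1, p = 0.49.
L = 0.7133

L = -1·log(0.49) - 0·log(0.51) = -log(0.49) = 0.7133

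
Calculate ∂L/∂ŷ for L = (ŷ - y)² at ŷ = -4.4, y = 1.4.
∂L/∂ŷ = -11.6

∂L/∂ŷ = 2(ŷ - y) = 2(-4.4 - 1.4) = 2(-5.8) = -11.6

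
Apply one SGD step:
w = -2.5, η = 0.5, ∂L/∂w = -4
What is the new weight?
w_new = -0.5

w_new = w - η·∂L/∂w = -2.5 - 0.5×(-4) = -2.5 - (-2) = -0.5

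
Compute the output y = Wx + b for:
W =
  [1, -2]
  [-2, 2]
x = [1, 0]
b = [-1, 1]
y = [0, -1]

Wx = [1×1 + -2×0, -2×1 + 2×0]
   = [1, -2]
y = Wx + b = [1 + -1, -2 + 1] = [0, -1]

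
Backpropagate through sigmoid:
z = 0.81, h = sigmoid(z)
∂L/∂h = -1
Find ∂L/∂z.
∂L/∂z = -0.2131

σ(0.81) = 0.6921
σ'(0.81) = σ(0.81)(1 - σ(0.81)) = 0.6921 × 0.3079 = 0.2131
∂L/∂z = ∂L/∂h · σ'(z) = -1 × 0.2131 = -0.2131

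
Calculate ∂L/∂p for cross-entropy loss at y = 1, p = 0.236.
∂L/∂p = -4.237

∂L/∂p = -y/p + (1-y)/(1-p) = -1/0.236 + 0 = -4.237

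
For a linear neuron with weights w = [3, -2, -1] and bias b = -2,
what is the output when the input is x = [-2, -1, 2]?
y = -8

y = (3)(-2) + (-2)(-1) + (-1)(2) + -2 = -8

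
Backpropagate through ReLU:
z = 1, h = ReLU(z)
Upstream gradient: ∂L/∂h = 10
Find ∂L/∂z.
∂L/∂z = 10

h = ReLU(1) = 1
Since z > 0: ∂h/∂z = 1
∂L/∂z = ∂L/∂h · ∂h/∂z = 10 × 1 = 10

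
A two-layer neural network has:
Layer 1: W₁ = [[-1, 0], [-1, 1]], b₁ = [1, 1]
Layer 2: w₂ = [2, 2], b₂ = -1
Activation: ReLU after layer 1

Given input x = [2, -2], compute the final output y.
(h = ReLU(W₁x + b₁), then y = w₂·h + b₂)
y = -1

Layer 1 pre-activation: z₁ = [-1, -3]
After ReLU: h = [0, 0]
Layer 2 output: y = 2×0 + 2×0 + -1 = -1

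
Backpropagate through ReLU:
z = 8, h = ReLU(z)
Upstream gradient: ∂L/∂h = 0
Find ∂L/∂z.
∂L/∂z = 0

h = ReLU(8) = 8
Since z > 0: ∂h/∂z = 1
∂L/∂z = ∂L/∂h · ∂h/∂z = 0 × 1 = 0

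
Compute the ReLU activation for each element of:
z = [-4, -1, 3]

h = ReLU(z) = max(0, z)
h = [0, 0, 3]

ReLU applied element-wise: max(0,-4)=0, max(0,-1)=0, max(0,3)=3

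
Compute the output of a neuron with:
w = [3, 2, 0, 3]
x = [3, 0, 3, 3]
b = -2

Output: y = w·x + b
y = 16

y = (3)(3) + (2)(0) + (0)(3) + (3)(3) + -2 = 16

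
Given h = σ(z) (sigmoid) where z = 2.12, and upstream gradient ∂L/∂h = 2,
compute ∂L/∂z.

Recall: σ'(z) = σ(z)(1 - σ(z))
∂L/∂z = 0.1914

σ(2.12) = 0.8928
σ'(2.12) = σ(2.12)(1 - σ(2.12)) = 0.8928 × 0.1072 = 0.09568
∂L/∂z = ∂L/∂h · σ'(z) = 2 × 0.09568 = 0.1914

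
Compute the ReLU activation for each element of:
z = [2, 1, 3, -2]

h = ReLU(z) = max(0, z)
h = [2, 1, 3, 0]

ReLU applied element-wise: max(0,2)=2, max(0,1)=1, max(0,3)=3, max(0,-2)=0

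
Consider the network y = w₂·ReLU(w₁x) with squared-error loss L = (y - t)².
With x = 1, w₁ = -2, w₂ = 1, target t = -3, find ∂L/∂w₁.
∂L/∂w₁ = 0

Forward pass:
z = w₁x = -2×1 = -2
h = ReLU(-2) = 0
y = w₂h = 1×0 = 0

Backward pass:
∂L/∂y = 2(y - t) = 2(0 - -3) = 6
∂y/∂h = w₂ = 1
∂h/∂z = 0 (ReLU derivative)
∂z/∂w₁ = x = 1

∂L/∂w₁ = 6 × 1 × 0 × 1 = 0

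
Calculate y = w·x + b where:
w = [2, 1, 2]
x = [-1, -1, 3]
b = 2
y = 5

y = (2)(-1) + (1)(-1) + (2)(3) + 2 = 5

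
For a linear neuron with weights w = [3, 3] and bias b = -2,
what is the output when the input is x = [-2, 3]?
y = 1

y = (3)(-2) + (3)(3) + -2 = 1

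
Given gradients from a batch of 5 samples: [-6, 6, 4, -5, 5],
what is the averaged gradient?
Average gradient = 0.8

Average = (1/5)(-6 + 6 + 4 + -5 + 5) = 4/5 = 0.8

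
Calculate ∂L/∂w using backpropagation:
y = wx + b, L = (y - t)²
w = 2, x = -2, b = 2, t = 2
∂L/∂w = 16

y = wx + b = (2)(-2) + 2 = -2
∂L/∂y = 2(y - t) = 2(-2 - 2) = -8
∂y/∂w = x = -2
∂L/∂w = ∂L/∂y · ∂y/∂w = -8 × -2 = 16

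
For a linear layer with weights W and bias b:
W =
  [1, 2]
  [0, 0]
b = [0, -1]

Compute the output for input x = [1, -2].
y = [-3, -1]

Wx = [1×1 + 2×-2, 0×1 + 0×-2]
   = [-3, 0]
y = Wx + b = [-3 + 0, 0 + -1] = [-3, -1]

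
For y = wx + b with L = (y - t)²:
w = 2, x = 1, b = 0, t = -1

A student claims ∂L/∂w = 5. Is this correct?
Incorrect

y = (2)(1) + 0 = 2
∂L/∂y = 2(y - t) = 2(2 - -1) = 6
∂y/∂w = x = 1
∂L/∂w = 6 × 1 = 6

Claimed value: 5
Incorrect: The correct gradient is 6.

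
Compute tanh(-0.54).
-0.493

tanh(-0.54) = (e^(-0.54) - e^(0.54))/(e^(-0.54) + e^(0.54)) = -0.493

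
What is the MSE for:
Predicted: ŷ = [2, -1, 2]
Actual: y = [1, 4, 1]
MSE = 9

MSE = (1/3)((2-1)² + (-1-4)² + (2-1)²) = (1/3)(1 + 25 + 1) = 9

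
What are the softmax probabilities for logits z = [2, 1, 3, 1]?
p = [0.2245, 0.0826, 0.6103, 0.0826]

exp(z) = [7.389, 2.718, 20.09, 2.718]
Sum = 32.91
p = [0.2245, 0.0826, 0.6103, 0.0826]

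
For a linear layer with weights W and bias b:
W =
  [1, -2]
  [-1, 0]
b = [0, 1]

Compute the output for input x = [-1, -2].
y = [3, 2]

Wx = [1×-1 + -2×-2, -1×-1 + 0×-2]
   = [3, 1]
y = Wx + b = [3 + 0, 1 + 1] = [3, 2]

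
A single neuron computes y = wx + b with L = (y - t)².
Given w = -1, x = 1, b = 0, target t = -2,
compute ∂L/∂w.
∂L/∂w = 2

y = wx + b = (-1)(1) + 0 = -1
∂L/∂y = 2(y - t) = 2(-1 - -2) = 2
∂y/∂w = x = 1
∂L/∂w = ∂L/∂y · ∂y/∂w = 2 × 1 = 2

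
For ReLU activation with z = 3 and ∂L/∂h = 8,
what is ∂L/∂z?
∂L/∂z = 8

h = ReLU(3) = 3
Since z > 0: ∂h/∂z = 1
∂L/∂z = ∂L/∂h · ∂h/∂z = 8 × 1 = 8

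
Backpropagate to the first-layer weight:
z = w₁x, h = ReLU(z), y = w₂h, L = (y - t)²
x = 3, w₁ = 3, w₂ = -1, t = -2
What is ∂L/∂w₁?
∂L/∂w₁ = 42

Forward pass:
z = w₁x = 3×3 = 9
h = ReLU(9) = 9
y = w₂h = -1×9 = -9

Backward pass:
∂L/∂y = 2(y - t) = 2(-9 - -2) = -14
∂y/∂h = w₂ = -1
∂h/∂z = 1 (ReLU derivative)
∂z/∂w₁ = x = 3

∂L/∂w₁ = -14 × -1 × 1 × 3 = 42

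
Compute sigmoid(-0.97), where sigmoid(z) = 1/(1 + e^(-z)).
0.2749

sigmoid(-0.97) = 1/(1 + e^(0.97)) = 1/(1 + 2.638) = 0.2749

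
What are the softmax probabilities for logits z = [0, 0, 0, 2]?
p = [0.0963, 0.0963, 0.0963, 0.7112]

exp(z) = [1, 1, 1, 7.389]
Sum = 10.39
p = [0.0963, 0.0963, 0.0963, 0.7112]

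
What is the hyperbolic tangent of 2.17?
0.9743

tanh(2.17) = (e^(2.17) - e^(-2.17))/(e^(2.17) + e^(-2.17)) = 0.9743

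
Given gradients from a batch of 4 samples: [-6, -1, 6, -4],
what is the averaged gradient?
Average gradient = -1.25

Average = (1/4)(-6 + -1 + 6 + -4) = -5/4 = -1.25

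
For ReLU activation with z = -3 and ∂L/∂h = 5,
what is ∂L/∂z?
∂L/∂z = 0

h = ReLU(-3) = 0
Since z < 0: ∂h/∂z = 0
∂L/∂z = ∂L/∂h · ∂h/∂z = 5 × 0 = 0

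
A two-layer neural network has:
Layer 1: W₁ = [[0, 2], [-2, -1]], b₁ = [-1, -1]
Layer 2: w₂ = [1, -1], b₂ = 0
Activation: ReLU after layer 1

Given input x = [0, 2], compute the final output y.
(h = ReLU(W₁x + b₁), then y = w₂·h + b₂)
y = 3

Layer 1 pre-activation: z₁ = [3, -3]
After ReLU: h = [3, 0]
Layer 2 output: y = 1×3 + -1×0 + 0 = 3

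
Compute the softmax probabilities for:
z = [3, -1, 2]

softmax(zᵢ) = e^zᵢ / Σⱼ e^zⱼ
p = [0.7214, 0.0132, 0.2654]

exp(z) = [20.09, 0.3679, 7.389]
Sum = 27.84
p = [0.7214, 0.0132, 0.2654]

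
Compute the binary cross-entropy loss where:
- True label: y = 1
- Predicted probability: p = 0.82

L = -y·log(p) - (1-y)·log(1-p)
L = 0.1985

L = -1·log(0.82) - 0·log(0.18) = -log(0.82) = 0.1985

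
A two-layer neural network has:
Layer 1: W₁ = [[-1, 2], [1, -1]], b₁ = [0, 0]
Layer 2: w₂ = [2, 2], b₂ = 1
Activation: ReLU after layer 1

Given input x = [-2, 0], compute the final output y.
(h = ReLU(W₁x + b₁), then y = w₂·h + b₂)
y = 5

Layer 1 pre-activation: z₁ = [2, -2]
After ReLU: h = [2, 0]
Layer 2 output: y = 2×2 + 2×0 + 1 = 5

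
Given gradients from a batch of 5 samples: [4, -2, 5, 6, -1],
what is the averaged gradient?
Average gradient = 2.4

Average = (1/5)(4 + -2 + 5 + 6 + -1) = 12/5 = 2.4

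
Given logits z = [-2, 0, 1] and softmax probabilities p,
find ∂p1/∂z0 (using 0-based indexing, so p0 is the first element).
∂p1/∂z0 = -0.009113

p = softmax(z) = [0.03512, 0.2595, 0.7054]
p1 = 0.2595, p0 = 0.03512

∂p1/∂z0 = -p1 × p0 = -0.2595 × 0.03512 = -0.009113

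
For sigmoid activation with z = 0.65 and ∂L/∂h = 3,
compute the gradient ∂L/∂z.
∂L/∂z = 0.676

σ(0.65) = 0.657
σ'(0.65) = σ(0.65)(1 - σ(0.65)) = 0.657 × 0.343 = 0.2253
∂L/∂z = ∂L/∂h · σ'(z) = 3 × 0.2253 = 0.676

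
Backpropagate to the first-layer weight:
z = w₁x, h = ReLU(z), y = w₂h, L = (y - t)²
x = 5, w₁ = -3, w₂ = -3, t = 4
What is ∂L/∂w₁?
∂L/∂w₁ = 0

Forward pass:
z = w₁x = -3×5 = -15
h = ReLU(-15) = 0
y = w₂h = -3×0 = 0

Backward pass:
∂L/∂y = 2(y - t) = 2(0 - 4) = -8
∂y/∂h = w₂ = -3
∂h/∂z = 0 (ReLU derivative)
∂z/∂w₁ = x = 5

∂L/∂w₁ = -8 × -3 × 0 × 5 = 0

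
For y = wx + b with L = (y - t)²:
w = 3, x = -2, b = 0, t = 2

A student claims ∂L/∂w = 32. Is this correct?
Correct

y = (3)(-2) + 0 = -6
∂L/∂y = 2(y - t) = 2(-6 - 2) = -16
∂y/∂w = x = -2
∂L/∂w = -16 × -2 = 32

Claimed value: 32
Correct: The correct gradient is 32.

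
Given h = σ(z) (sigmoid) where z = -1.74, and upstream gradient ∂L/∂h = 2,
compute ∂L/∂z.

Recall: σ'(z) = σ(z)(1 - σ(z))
∂L/∂z = 0.254

σ(-1.74) = 0.1493
σ'(-1.74) = σ(-1.74)(1 - σ(-1.74)) = 0.1493 × 0.8507 = 0.127
∂L/∂z = ∂L/∂h · σ'(z) = 2 × 0.127 = 0.254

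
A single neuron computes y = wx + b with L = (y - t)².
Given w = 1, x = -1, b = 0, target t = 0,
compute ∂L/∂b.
∂L/∂b = -2

y = wx + b = (1)(-1) + 0 = -1
∂L/∂y = 2(y - t) = 2(-1 - 0) = -2
∂y/∂b = 1
∂L/∂b = ∂L/∂y · ∂y/∂b = -2 × 1 = -2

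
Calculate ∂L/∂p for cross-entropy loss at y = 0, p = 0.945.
∂L/∂p = 18.18

∂L/∂p = -y/p + (1-y)/(1-p) = 0 + 1/0.055 = 18.18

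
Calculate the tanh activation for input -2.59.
-0.9888

tanh(-2.59) = (e^(-2.59) - e^(2.59))/(e^(-2.59) + e^(2.59)) = -0.9888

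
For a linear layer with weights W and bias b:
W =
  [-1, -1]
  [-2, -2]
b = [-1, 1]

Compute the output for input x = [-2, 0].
y = [1, 5]

Wx = [-1×-2 + -1×0, -2×-2 + -2×0]
   = [2, 4]
y = Wx + b = [2 + -1, 4 + 1] = [1, 5]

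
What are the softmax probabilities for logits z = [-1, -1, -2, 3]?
p = [0.0176, 0.0176, 0.0065, 0.9584]

exp(z) = [0.3679, 0.3679, 0.1353, 20.09]
Sum = 20.96
p = [0.0176, 0.0176, 0.0065, 0.9584]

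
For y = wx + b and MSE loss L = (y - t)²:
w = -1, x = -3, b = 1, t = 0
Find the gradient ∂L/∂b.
∂L/∂b = 8

y = wx + b = (-1)(-3) + 1 = 4
∂L/∂y = 2(y - t) = 2(4 - 0) = 8
∂y/∂b = 1
∂L/∂b = ∂L/∂y · ∂y/∂b = 8 × 1 = 8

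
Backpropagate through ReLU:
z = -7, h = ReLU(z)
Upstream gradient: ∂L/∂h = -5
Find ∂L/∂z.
∂L/∂z = 0

h = ReLU(-7) = 0
Since z < 0: ∂h/∂z = 0
∂L/∂z = ∂L/∂h · ∂h/∂z = -5 × 0 = 0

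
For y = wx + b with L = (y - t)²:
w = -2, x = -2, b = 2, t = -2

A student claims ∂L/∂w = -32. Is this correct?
Correct

y = (-2)(-2) + 2 = 6
∂L/∂y = 2(y - t) = 2(6 - -2) = 16
∂y/∂w = x = -2
∂L/∂w = 16 × -2 = -32

Claimed value: -32
Correct: The correct gradient is -32.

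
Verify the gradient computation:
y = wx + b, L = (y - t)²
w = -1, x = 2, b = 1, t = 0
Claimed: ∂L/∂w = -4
Correct

y = (-1)(2) + 1 = -1
∂L/∂y = 2(y - t) = 2(-1 - 0) = -2
∂y/∂w = x = 2
∂L/∂w = -2 × 2 = -4

Claimed value: -4
Correct: The correct gradient is -4.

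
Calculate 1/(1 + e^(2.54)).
0.0731

sigmoid(-2.54) = 1/(1 + e^(2.54)) = 1/(1 + 12.68) = 0.0731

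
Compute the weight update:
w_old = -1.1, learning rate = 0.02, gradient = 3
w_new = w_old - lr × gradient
w_new = -1.16

w_new = w - η·∂L/∂w = -1.1 - 0.02×(3) = -1.1 - (0.06) = -1.16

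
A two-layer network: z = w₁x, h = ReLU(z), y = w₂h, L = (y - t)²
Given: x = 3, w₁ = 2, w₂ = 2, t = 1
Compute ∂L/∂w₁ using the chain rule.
∂L/∂w₁ = 132

Forward pass:
z = w₁x = 2×3 = 6
h = ReLU(6) = 6
y = w₂h = 2×6 = 12

Backward pass:
∂L/∂y = 2(y - t) = 2(12 - 1) = 22
∂y/∂h = w₂ = 2
∂h/∂z = 1 (ReLU derivative)
∂z/∂w₁ = x = 3

∂L/∂w₁ = 22 × 2 × 1 × 3 = 132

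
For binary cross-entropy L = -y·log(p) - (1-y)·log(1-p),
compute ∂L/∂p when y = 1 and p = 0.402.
∂L/∂p = -2.488

∂L/∂p = -y/p + (1-y)/(1-p) = -1/0.402 + 0 = -2.488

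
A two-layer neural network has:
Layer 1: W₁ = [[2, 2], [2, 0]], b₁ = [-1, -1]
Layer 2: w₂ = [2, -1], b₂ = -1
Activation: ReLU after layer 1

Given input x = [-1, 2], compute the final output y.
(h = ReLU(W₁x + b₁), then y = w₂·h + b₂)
y = 1

Layer 1 pre-activation: z₁ = [1, -3]
After ReLU: h = [1, 0]
Layer 2 output: y = 2×1 + -1×0 + -1 = 1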